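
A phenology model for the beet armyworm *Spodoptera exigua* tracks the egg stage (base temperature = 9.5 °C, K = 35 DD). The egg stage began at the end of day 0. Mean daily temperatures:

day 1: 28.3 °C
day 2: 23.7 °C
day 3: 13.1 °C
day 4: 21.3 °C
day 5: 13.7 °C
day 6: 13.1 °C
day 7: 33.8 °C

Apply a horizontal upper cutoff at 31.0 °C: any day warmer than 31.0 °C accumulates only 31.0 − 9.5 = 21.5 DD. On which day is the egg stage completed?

Daily DD above 9.5 °C (capped at 21.5): 18.8, 14.2, 3.6, 11.8, 4.2, 3.6, 21.5.
Cumulative: 18.8, 33.0, 36.6, 48.4, 52.6, 56.2, 77.7.
The total first reaches 35 DD on day 3.

day 3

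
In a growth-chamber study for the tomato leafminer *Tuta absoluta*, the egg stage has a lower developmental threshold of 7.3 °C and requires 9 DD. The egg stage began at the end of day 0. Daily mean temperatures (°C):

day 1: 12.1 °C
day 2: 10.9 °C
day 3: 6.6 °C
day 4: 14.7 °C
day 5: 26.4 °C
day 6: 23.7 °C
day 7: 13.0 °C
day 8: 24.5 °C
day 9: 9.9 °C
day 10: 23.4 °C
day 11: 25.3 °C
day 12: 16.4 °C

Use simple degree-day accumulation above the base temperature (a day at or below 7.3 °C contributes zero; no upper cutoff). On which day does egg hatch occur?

Daily DD above 7.3 °C: 4.8, 3.6, 0.0, 7.4, 19.1, 16.4, 5.7, 17.2, 2.6, 16.1, 18.0, 9.1.
Cumulative: 4.8, 8.4, 8.4, 15.8, 34.9, 51.3, 57.0, 74.2, 76.8, 92.9, 110.9, 120.0.
The total first reaches 9 DD on day 4.

day 4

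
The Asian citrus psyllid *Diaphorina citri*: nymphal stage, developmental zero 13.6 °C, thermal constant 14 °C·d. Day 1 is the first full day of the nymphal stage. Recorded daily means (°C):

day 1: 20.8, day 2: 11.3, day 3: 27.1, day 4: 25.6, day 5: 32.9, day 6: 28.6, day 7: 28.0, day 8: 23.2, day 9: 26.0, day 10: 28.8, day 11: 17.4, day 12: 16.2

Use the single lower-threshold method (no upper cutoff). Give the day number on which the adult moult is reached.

day 3

Daily DD above 13.6 °C: 7.2, 0.0, 13.5, 12.0, 19.3, 15.0, 14.4, 9.6, 12.4, 15.2, 3.8, 2.6.
Cumulative: 7.2, 7.2, 20.7, 32.7, 52.0, 67.0, 81.4, 91.0, 103.4, 118.6, 122.4, 125.0.
The total first reaches 14 DD on day 3.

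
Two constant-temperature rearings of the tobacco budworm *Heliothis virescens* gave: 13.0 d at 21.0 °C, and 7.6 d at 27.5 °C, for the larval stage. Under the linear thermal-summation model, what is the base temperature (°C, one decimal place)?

Equal thermal constants: D₁(T₁ − T_b) = D₂(T₂ − T_b).
13.0·(21.0 − T_b) = 7.6·(27.5 − T_b)
T_b = (13.0·21.0 − 7.6·27.5) / (13.0 − 7.6) = 64.00 / 5.4 = 11.852 °C ≈ 11.9 °C.

11.9 °C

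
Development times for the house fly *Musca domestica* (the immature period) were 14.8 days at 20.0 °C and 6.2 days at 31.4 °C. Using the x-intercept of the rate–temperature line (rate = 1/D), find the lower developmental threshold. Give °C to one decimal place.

Equal thermal constants: D₁(T₁ − T_b) = D₂(T₂ − T_b).
14.8·(20.0 − T_b) = 6.2·(31.4 − T_b)
T_b = (14.8·20.0 − 6.2·31.4) / (14.8 − 6.2) = 101.32 / 8.6 = 11.781 °C ≈ 11.8 °C.

11.8 °C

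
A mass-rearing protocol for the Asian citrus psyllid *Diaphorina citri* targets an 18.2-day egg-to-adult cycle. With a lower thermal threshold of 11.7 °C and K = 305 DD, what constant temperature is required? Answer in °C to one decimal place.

Required daily accumulation = 305 / 18.2 = 16.758 DD/day.
T = T_base + 16.758 = 11.7 + 16.758 = 28.458 ≈ 28.5 °C.

28.5 °C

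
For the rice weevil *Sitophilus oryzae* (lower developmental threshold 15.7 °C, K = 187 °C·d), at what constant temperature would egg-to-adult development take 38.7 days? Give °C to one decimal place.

20.5 °C

Required daily accumulation = 187 / 38.7 = 4.832 DD/day.
T = T_base + 4.832 = 15.7 + 4.832 = 20.532 ≈ 20.5 °C.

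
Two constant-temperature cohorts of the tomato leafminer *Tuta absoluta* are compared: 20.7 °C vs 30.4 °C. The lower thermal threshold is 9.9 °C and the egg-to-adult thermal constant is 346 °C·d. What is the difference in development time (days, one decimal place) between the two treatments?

15.2 days

At 20.7 °C: 346 / (20.7 − 9.9) = 346 / 10.8 = 32.037 d.
At 30.4 °C: 346 / (30.4 − 9.9) = 346 / 20.5 = 16.878 d.
Difference = |32.037 − 16.878| = 15.159 ≈ 15.2 days.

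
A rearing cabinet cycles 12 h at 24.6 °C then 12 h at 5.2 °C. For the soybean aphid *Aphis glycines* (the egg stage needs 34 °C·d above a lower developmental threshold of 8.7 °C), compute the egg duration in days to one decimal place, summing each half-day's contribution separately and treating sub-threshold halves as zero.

4.3 days

Day half: max(0, 24.6 − 8.7) × 0.5 = 15.9 × 0.5 = 7.95 DD.
Night half: max(0, 5.2 − 8.7) × 0.5 = 0.0 × 0.5 = 0.00 DD.
Per 24 h: 7.95 DD/day.
Duration = 34 / 7.95 = 4.277 ≈ 4.3 days.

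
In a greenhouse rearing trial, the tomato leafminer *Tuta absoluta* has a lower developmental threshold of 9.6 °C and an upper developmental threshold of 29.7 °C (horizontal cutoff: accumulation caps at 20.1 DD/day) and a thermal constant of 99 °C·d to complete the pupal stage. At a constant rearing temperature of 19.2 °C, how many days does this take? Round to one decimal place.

10.3 days

Daily accumulation = 19.2 − 9.6 = 9.6 DD/day.
Duration = 99 / 9.6 = 10.312 ≈ 10.3 days.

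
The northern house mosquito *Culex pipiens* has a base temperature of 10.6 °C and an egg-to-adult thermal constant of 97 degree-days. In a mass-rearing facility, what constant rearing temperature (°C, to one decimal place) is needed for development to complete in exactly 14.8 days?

17.2 °C

Required daily accumulation = 97 / 14.8 = 6.554 DD/day.
T = T_base + 6.554 = 10.6 + 6.554 = 17.154 ≈ 17.2 °C.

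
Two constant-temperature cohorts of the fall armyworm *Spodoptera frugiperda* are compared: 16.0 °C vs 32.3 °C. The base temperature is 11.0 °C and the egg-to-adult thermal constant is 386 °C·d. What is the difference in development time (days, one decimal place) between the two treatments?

59.1 days

At 16.0 °C: 386 / (16.0 − 11.0) = 386 / 5.0 = 77.200 d.
At 32.3 °C: 386 / (32.3 − 11.0) = 386 / 21.3 = 18.122 d.
Difference = |77.200 − 18.122| = 59.078 ≈ 59.1 days.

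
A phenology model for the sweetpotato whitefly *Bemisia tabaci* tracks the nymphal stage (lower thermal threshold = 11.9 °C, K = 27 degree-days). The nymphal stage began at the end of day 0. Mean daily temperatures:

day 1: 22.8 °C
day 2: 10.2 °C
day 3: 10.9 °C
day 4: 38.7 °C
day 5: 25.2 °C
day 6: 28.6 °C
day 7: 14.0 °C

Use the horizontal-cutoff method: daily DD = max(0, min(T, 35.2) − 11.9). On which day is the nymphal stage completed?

Daily DD above 11.9 °C (capped at 23.3): 10.9, 0.0, 0.0, 23.3, 13.3, 16.7, 2.1.
Cumulative: 10.9, 10.9, 10.9, 34.2, 47.5, 64.2, 66.3.
The total first reaches 27 DD on day 4.

day 4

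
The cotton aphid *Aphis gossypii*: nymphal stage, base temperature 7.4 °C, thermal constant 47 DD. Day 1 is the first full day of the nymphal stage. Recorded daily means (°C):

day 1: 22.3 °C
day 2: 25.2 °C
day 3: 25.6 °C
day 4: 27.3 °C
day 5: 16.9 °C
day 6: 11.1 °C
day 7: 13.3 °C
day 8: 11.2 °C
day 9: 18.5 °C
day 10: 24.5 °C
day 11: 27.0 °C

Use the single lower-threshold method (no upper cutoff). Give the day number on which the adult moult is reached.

day 3

Daily DD above 7.4 °C: 14.9, 17.8, 18.2, 19.9, 9.5, 3.7, 5.9, 3.8, 11.1, 17.1, 19.6.
Cumulative: 14.9, 32.7, 50.9, 70.8, 80.3, 84.0, 89.9, 93.7, 104.8, 121.9, 141.5.
The total first reaches 47 DD on day 3.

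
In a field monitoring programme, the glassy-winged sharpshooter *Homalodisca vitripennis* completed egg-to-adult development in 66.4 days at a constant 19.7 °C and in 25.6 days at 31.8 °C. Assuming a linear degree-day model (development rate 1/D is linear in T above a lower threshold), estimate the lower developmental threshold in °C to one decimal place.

Linear rate model ⇒ the product D·(T − T_b) is constant across temperatures.
66.4·(19.7 − T_b) = 25.6·(31.8 − T_b)
T_b = (66.4·19.7 − 25.6·31.8) / (66.4 − 25.6) = 494.00 / 40.8 = 12.108 °C ≈ 12.1 °C.

12.1 °C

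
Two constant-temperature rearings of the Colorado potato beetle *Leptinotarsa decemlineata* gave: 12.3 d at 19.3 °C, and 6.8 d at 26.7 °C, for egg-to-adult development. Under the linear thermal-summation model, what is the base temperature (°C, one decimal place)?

Equal thermal constants: D₁(T₁ − T_b) = D₂(T₂ − T_b).
12.3·(19.3 − T_b) = 6.8·(26.7 − T_b)
T_b = (12.3·19.3 − 6.8·26.7) / (12.3 − 6.8) = 55.83 / 5.5 = 10.151 °C ≈ 10.2 °C.

10.2 °C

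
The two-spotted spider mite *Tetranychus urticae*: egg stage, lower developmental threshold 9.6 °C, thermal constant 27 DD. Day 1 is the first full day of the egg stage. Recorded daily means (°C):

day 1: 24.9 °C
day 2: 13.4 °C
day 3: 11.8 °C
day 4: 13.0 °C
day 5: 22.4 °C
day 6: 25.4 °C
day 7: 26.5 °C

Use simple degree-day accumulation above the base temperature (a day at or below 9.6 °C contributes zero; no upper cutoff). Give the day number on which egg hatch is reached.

Daily DD above 9.6 °C: 15.3, 3.8, 2.2, 3.4, 12.8, 15.8, 16.9.
Cumulative: 15.3, 19.1, 21.3, 24.7, 37.5, 53.3, 70.2.
The total first reaches 27 DD on day 5.

day 5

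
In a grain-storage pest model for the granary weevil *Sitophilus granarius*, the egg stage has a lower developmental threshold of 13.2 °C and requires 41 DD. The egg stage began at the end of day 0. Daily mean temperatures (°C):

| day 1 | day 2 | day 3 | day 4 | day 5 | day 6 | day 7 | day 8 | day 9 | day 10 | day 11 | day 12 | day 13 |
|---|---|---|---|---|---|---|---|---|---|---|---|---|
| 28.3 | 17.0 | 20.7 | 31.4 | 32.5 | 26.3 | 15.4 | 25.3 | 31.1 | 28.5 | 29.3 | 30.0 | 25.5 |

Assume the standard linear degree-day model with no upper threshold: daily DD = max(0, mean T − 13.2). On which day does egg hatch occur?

Daily DD above 13.2 °C: 15.1, 3.8, 7.5, 18.2, 19.3, 13.1, 2.2, 12.1, 17.9, 15.3, 16.1, 16.8, 12.3.
Cumulative: 15.1, 18.9, 26.4, 44.6, 63.9, 77.0, 79.2, 91.3, 109.2, 124.5, 140.6, 157.4, 169.7.
The total first reaches 41 DD on day 4.

day 4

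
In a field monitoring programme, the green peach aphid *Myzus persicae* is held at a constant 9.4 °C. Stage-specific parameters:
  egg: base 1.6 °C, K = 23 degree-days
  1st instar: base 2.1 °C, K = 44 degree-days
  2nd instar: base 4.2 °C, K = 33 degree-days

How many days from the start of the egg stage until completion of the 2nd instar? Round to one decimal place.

egg: 23 / (9.4 − 1.6) = 23 / 7.8 = 2.949 d.
1st instar: 44 / (9.4 − 2.1) = 44 / 7.3 = 6.027 d.
2nd instar: 33 / (9.4 − 4.2) = 33 / 5.2 = 6.346 d.
Sum = 15.322 ≈ 15.3 days.

15.3 days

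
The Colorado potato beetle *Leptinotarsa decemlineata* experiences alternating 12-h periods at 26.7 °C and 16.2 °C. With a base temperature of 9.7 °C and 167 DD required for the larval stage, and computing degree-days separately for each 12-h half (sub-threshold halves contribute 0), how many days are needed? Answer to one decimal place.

14.2 days

Day half: max(0, 26.7 − 9.7) × 0.5 = 17.0 × 0.5 = 8.50 DD.
Night half: max(0, 16.2 − 9.7) × 0.5 = 6.5 × 0.5 = 3.25 DD.
Per 24 h: 11.75 DD/day.
Duration = 167 / 11.75 = 14.213 ≈ 14.2 days.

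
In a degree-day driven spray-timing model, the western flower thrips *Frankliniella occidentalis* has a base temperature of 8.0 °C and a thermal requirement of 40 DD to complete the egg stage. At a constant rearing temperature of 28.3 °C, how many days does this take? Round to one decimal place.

2.0 days

Daily accumulation = 28.3 − 8.0 = 20.3 DD/day.
Duration = 40 / 20.3 = 1.970 ≈ 2.0 days.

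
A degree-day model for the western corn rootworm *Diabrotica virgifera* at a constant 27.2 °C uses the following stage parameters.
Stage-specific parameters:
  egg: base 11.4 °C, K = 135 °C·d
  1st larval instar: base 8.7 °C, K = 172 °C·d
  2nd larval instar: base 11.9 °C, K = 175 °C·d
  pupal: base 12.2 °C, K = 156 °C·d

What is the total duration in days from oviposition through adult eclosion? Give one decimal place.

egg: 135 / (27.2 − 11.4) = 135 / 15.8 = 8.544 d.
1st larval instar: 172 / (27.2 − 8.7) = 172 / 18.5 = 9.297 d.
2nd larval instar: 175 / (27.2 − 11.9) = 175 / 15.3 = 11.438 d.
pupal: 156 / (27.2 − 12.2) = 156 / 15.0 = 10.400 d.
Sum = 39.680 ≈ 39.7 days.

39.7 days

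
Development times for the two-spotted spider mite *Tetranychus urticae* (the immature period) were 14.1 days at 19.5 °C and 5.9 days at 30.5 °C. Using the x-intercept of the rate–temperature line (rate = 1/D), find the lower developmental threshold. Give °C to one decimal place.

Under the model K = D·(T − T_b), so D₁·(T₁ − T_b) = D₂·(T₂ − T_b).
14.1·(19.5 − T_b) = 5.9·(30.5 − T_b)
T_b = (14.1·19.5 − 5.9·30.5) / (14.1 − 5.9) = 95.00 / 8.2 = 11.585 °C ≈ 11.6 °C.

11.6 °C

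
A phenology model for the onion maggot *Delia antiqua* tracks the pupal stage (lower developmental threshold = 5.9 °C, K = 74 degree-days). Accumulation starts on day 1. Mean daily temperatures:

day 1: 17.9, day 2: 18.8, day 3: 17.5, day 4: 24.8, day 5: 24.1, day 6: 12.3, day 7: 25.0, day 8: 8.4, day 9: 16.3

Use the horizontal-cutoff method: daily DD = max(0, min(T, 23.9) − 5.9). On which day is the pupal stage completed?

Daily DD above 5.9 °C (capped at 18.0): 12.0, 12.9, 11.6, 18.0, 18.0, 6.4, 18.0, 2.5, 10.4.
Cumulative: 12.0, 24.9, 36.5, 54.5, 72.5, 78.9, 96.9, 99.4, 109.8.
The total first reaches 74 DD on day 6.

day 6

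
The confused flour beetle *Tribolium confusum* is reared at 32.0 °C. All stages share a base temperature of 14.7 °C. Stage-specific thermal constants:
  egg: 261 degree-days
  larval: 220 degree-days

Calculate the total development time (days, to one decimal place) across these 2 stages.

Daily accumulation at 32.0 °C = 32.0 − 14.7 = 17.3 DD/day.
Total K = 261 + 220 = 481 DD.
Total duration = 481 / 17.3 = 27.803 ≈ 27.8 days.

27.8 days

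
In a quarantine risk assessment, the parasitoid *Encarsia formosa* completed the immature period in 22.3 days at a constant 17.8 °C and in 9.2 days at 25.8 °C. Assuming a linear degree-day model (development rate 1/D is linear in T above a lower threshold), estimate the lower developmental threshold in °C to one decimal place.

Equal thermal constants: D₁(T₁ − T_b) = D₂(T₂ − T_b).
22.3·(17.8 − T_b) = 9.2·(25.8 − T_b)
T_b = (22.3·17.8 − 9.2·25.8) / (22.3 − 9.2) = 159.58 / 13.1 = 12.182 °C ≈ 12.2 °C.

12.2 °C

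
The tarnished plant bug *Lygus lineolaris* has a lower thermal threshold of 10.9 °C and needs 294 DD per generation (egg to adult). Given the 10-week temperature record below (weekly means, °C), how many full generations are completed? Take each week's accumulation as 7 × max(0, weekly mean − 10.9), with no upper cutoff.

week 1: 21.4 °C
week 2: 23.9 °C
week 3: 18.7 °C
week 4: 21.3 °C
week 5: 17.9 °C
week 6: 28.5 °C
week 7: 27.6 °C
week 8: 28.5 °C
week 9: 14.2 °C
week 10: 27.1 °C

2 generations

Weekly DD (7 × max(0, T̄ − 10.9)): 73.5, 91.0, 54.6, 72.8, 49.0, 123.2, 116.9, 123.2, 23.1, 113.4.
Season total = 840.7 DD.
Complete generations = ⌊840.7 / 294⌋ = 2.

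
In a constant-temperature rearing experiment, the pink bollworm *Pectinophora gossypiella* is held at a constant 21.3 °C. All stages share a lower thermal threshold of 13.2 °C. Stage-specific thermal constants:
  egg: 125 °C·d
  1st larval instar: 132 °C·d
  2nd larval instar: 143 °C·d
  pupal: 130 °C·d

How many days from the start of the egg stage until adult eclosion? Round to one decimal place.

65.4 days

Daily accumulation at 21.3 °C = 21.3 − 13.2 = 8.1 DD/day.
Total K = 125 + 132 + 143 + 130 = 530 DD.
Total duration = 530 / 8.1 = 65.432 ≈ 65.4 days.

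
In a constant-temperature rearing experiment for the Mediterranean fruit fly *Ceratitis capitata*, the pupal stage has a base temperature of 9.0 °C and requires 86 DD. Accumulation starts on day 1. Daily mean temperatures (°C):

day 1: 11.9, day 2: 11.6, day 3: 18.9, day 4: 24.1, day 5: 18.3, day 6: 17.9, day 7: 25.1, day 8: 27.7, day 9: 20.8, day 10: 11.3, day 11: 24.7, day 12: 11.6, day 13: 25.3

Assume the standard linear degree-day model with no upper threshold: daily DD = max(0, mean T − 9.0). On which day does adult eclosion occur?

Daily DD above 9.0 °C: 2.9, 2.6, 9.9, 15.1, 9.3, 8.9, 16.1, 18.7, 11.8, 2.3, 15.7, 2.6, 16.3.
Cumulative: 2.9, 5.5, 15.4, 30.5, 39.8, 48.7, 64.8, 83.5, 95.3, 97.6, 113.3, 115.9, 132.2.
The total first reaches 86 DD on day 9.

day 9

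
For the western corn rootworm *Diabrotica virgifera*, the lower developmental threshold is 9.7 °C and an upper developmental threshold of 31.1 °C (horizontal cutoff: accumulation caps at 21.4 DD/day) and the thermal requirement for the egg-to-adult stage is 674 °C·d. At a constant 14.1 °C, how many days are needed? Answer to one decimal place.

Daily accumulation = 14.1 − 9.7 = 4.4 DD/day.
Duration = 674 / 4.4 = 153.182 ≈ 153.2 days.

153.2 days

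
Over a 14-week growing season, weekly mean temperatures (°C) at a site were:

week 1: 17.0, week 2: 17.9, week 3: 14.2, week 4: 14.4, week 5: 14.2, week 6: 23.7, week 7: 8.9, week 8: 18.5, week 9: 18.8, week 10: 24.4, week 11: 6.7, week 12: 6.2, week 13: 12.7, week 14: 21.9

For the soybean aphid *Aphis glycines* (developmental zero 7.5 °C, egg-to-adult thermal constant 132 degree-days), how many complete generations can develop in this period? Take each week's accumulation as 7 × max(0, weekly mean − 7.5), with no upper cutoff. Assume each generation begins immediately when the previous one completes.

Weekly DD (7 × max(0, T̄ − 7.5)): 66.5, 72.8, 46.9, 48.3, 46.9, 113.4, 9.8, 77.0, 79.1, 118.3, 0.0, 0.0, 36.4, 100.8.
Season total = 816.2 DD.
Complete generations = ⌊816.2 / 132⌋ = 6.

6 generations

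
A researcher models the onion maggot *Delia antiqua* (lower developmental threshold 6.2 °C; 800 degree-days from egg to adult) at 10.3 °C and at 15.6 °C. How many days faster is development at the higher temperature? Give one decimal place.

At 10.3 °C: 800 / (10.3 − 6.2) = 800 / 4.1 = 195.122 d.
At 15.6 °C: 800 / (15.6 − 6.2) = 800 / 9.4 = 85.106 d.
Difference = |195.122 − 85.106| = 110.016 ≈ 110.0 days.

110.0 days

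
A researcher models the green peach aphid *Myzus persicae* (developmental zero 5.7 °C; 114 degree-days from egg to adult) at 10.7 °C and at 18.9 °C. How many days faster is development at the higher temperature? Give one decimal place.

At 10.7 °C: 114 / (10.7 − 5.7) = 114 / 5.0 = 22.800 d.
At 18.9 °C: 114 / (18.9 − 5.7) = 114 / 13.2 = 8.636 d.
Difference = |22.800 − 8.636| = 14.164 ≈ 14.2 days.

14.2 days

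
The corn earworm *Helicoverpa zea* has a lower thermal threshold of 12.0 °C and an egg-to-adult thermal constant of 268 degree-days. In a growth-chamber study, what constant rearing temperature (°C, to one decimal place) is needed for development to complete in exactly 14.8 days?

30.1 °C

Required daily accumulation = 268 / 14.8 = 18.108 DD/day.
T = T_base + 18.108 = 12.0 + 18.108 = 30.108 ≈ 30.1 °C.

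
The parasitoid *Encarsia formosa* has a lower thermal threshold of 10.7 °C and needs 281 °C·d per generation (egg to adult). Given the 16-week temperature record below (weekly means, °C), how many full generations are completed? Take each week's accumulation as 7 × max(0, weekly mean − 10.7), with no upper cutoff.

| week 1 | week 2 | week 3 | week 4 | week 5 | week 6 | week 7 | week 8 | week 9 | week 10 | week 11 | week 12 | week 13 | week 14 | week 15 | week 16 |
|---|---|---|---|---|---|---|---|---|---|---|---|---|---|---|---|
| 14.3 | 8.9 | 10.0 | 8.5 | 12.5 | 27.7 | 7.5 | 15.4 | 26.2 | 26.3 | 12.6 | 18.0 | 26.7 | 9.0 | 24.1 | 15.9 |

2 generations

Weekly DD (7 × max(0, T̄ − 10.7)): 25.2, 0.0, 0.0, 0.0, 12.6, 119.0, 0.0, 32.9, 108.5, 109.2, 13.3, 51.1, 112.0, 0.0, 93.8, 36.4.
Season total = 714.0 DD.
Complete generations = ⌊714.0 / 281⌋ = 2.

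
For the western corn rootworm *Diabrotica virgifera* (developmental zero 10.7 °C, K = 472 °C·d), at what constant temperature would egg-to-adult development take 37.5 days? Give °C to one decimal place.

Required daily accumulation = 472 / 37.5 = 12.587 DD/day.
T = T_base + 12.587 = 10.7 + 12.587 = 23.287 ≈ 23.3 °C.

23.3 °C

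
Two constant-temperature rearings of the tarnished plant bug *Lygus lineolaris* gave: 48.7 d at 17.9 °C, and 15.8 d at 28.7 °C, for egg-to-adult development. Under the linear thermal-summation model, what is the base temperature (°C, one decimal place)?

12.7 °C

Equal thermal constants: D₁(T₁ − T_b) = D₂(T₂ − T_b).
48.7·(17.9 − T_b) = 15.8·(28.7 − T_b)
T_b = (48.7·17.9 − 15.8·28.7) / (48.7 − 15.8) = 418.27 / 32.9 = 12.713 °C ≈ 12.7 °C.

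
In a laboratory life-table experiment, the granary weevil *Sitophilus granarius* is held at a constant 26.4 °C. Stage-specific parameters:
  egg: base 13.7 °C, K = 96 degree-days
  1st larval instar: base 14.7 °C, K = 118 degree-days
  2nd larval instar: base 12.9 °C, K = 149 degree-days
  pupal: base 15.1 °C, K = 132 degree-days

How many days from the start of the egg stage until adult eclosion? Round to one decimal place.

egg: 96 / (26.4 − 13.7) = 96 / 12.7 = 7.559 d.
1st larval instar: 118 / (26.4 − 14.7) = 118 / 11.7 = 10.085 d.
2nd larval instar: 149 / (26.4 − 12.9) = 149 / 13.5 = 11.037 d.
pupal: 132 / (26.4 − 15.1) = 132 / 11.3 = 11.681 d.
Sum = 40.363 ≈ 40.4 days.

40.4 days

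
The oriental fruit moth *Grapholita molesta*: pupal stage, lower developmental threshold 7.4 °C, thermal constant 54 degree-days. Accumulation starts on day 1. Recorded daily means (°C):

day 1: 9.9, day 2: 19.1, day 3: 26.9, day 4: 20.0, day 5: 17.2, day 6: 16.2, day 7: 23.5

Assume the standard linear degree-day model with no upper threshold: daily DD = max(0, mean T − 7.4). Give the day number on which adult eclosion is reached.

Daily DD above 7.4 °C: 2.5, 11.7, 19.5, 12.6, 9.8, 8.8, 16.1.
Cumulative: 2.5, 14.2, 33.7, 46.3, 56.1, 64.9, 81.0.
The total first reaches 54 DD on day 5.

day 5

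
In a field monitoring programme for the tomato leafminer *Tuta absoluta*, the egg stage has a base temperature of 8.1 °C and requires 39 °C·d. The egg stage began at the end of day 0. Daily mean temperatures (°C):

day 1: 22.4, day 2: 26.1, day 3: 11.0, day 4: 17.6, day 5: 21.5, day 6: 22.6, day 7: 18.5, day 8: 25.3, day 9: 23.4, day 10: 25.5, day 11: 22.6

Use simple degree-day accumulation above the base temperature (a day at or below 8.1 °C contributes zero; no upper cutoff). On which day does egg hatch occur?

Daily DD above 8.1 °C: 14.3, 18.0, 2.9, 9.5, 13.4, 14.5, 10.4, 17.2, 15.3, 17.4, 14.5.
Cumulative: 14.3, 32.3, 35.2, 44.7, 58.1, 72.6, 83.0, 100.2, 115.5, 132.9, 147.4.
The total first reaches 39 DD on day 4.

day 4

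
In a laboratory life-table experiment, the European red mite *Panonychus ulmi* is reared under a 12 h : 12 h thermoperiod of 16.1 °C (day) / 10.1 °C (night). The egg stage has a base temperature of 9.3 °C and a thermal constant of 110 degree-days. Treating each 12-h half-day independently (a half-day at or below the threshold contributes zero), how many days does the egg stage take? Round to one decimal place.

28.9 days

Day half: max(0, 16.1 − 9.3) × 0.5 = 6.8 × 0.5 = 3.40 DD.
Night half: max(0, 10.1 − 9.3) × 0.5 = 0.8 × 0.5 = 0.40 DD.
Per 24 h: 3.80 DD/day.
Duration = 110 / 3.80 = 28.947 ≈ 28.9 days.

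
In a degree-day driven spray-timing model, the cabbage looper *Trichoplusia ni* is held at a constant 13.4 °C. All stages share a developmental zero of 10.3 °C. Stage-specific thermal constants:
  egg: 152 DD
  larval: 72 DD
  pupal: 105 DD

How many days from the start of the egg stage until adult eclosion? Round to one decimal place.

106.1 days

Daily accumulation at 13.4 °C = 13.4 − 10.3 = 3.1 DD/day.
Total K = 152 + 72 + 105 = 329 DD.
Total duration = 329 / 3.1 = 106.129 ≈ 106.1 days.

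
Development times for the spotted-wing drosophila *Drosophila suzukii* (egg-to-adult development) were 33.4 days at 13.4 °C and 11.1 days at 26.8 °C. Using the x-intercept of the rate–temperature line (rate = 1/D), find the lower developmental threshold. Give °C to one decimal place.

Equal thermal constants: D₁(T₁ − T_b) = D₂(T₂ − T_b).
33.4·(13.4 − T_b) = 11.1·(26.8 − T_b)
T_b = (33.4·13.4 − 11.1·26.8) / (33.4 − 11.1) = 150.08 / 22.3 = 6.730 °C ≈ 6.7 °C.

6.7 °C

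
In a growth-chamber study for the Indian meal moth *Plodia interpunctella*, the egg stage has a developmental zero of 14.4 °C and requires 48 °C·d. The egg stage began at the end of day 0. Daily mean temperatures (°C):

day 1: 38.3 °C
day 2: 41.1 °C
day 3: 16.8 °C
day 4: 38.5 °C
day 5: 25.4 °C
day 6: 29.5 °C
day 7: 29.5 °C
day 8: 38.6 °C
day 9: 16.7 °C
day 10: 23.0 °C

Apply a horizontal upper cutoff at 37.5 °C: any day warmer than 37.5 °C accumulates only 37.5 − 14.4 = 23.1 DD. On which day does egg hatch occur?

Daily DD above 14.4 °C (capped at 23.1): 23.1, 23.1, 2.4, 23.1, 11.0, 15.1, 15.1, 23.1, 2.3, 8.6.
Cumulative: 23.1, 46.2, 48.6, 71.7, 82.7, 97.8, 112.9, 136.0, 138.3, 146.9.
The total first reaches 48 DD on day 3.

day 3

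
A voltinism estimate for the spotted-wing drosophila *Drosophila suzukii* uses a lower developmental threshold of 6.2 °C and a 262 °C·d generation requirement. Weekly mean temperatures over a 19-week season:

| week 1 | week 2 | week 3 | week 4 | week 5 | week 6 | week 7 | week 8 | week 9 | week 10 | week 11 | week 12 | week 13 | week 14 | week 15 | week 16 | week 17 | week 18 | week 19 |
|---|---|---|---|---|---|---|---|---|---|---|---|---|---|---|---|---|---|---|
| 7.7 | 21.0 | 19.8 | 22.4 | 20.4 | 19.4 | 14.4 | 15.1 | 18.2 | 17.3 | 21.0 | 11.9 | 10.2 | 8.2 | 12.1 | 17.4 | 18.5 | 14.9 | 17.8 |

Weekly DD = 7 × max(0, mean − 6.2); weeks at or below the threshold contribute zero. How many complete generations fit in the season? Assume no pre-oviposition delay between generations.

5 generations

Weekly DD (7 × max(0, T̄ − 6.2)): 10.5, 103.6, 95.2, 113.4, 99.4, 92.4, 57.4, 62.3, 84.0, 77.7, 103.6, 39.9, 28.0, 14.0, 41.3, 78.4, 86.1, 60.9, 81.2.
Season total = 1329.3 DD.
Complete generations = ⌊1329.3 / 262⌋ = 5.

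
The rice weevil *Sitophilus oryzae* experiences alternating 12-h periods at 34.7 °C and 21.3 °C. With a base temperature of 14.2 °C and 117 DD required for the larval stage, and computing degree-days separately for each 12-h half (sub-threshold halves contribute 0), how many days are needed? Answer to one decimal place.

8.5 days

Day half: max(0, 34.7 − 14.2) × 0.5 = 20.5 × 0.5 = 10.25 DD.
Night half: max(0, 21.3 − 14.2) × 0.5 = 7.1 × 0.5 = 3.55 DD.
Per 24 h: 13.80 DD/day.
Duration = 117 / 13.80 = 8.478 ≈ 8.5 days.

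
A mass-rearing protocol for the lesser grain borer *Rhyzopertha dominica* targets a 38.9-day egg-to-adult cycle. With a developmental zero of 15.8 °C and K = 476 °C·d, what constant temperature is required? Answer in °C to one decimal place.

28.0 °C

Required daily accumulation = 476 / 38.9 = 12.237 DD/day.
T = T_base + 12.237 = 15.8 + 12.237 = 28.037 ≈ 28.0 °C.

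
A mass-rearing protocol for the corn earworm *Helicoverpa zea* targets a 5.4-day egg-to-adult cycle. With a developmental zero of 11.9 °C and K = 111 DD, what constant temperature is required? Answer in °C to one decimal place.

Required daily accumulation = 111 / 5.4 = 20.556 DD/day.
T = T_base + 20.556 = 11.9 + 20.556 = 32.456 ≈ 32.5 °C.

32.5 °C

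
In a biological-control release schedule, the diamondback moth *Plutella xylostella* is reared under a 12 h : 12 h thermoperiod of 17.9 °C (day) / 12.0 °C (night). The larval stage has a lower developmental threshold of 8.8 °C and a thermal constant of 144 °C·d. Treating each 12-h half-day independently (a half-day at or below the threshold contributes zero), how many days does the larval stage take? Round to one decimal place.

Day half: max(0, 17.9 − 8.8) × 0.5 = 9.1 × 0.5 = 4.55 DD.
Night half: max(0, 12.0 − 8.8) × 0.5 = 3.2 × 0.5 = 1.60 DD.
Per 24 h: 6.15 DD/day.
Duration = 144 / 6.15 = 23.415 ≈ 23.4 days.

23.4 days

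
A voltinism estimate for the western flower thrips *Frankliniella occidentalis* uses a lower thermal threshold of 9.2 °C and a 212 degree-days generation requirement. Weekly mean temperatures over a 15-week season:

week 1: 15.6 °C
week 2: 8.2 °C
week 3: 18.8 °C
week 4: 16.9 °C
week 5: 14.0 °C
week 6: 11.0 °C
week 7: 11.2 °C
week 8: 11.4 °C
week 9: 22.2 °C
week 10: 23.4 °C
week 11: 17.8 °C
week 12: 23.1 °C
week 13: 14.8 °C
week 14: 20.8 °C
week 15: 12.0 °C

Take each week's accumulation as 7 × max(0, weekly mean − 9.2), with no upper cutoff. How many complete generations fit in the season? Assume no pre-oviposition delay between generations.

Weekly DD (7 × max(0, T̄ − 9.2)): 44.8, 0.0, 67.2, 53.9, 33.6, 12.6, 14.0, 15.4, 91.0, 99.4, 60.2, 97.3, 39.2, 81.2, 19.6.
Season total = 729.4 DD.
Complete generations = ⌊729.4 / 212⌋ = 3.

3 generations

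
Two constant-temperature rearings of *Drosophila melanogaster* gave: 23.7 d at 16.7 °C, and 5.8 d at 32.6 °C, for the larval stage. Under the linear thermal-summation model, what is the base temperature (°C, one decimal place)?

11.5 °C

Equal thermal constants: D₁(T₁ − T_b) = D₂(T₂ − T_b).
23.7·(16.7 − T_b) = 5.8·(32.6 − T_b)
T_b = (23.7·16.7 − 5.8·32.6) / (23.7 − 5.8) = 206.71 / 17.9 = 11.548 °C ≈ 11.5 °C.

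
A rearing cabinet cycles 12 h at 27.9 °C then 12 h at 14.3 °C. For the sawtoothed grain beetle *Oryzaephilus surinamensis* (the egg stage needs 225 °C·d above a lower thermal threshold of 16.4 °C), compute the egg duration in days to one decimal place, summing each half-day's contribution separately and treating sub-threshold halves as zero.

39.1 days

Day half: max(0, 27.9 − 16.4) × 0.5 = 11.5 × 0.5 = 5.75 DD.
Night half: max(0, 14.3 − 16.4) × 0.5 = 0.0 × 0.5 = 0.00 DD.
Per 24 h: 5.75 DD/day.
Duration = 225 / 5.75 = 39.130 ≈ 39.1 days.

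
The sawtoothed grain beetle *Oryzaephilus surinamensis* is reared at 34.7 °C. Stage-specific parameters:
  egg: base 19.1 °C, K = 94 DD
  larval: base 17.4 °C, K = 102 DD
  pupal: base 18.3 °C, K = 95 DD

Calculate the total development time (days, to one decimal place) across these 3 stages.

17.7 days

egg: 94 / (34.7 − 19.1) = 94 / 15.6 = 6.026 d.
larval: 102 / (34.7 − 17.4) = 102 / 17.3 = 5.896 d.
pupal: 95 / (34.7 − 18.3) = 95 / 16.4 = 5.793 d.
Sum = 17.714 ≈ 17.7 days.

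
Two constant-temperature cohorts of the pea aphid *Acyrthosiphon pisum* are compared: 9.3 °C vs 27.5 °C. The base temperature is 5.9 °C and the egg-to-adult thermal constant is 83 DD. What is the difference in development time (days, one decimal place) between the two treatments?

20.6 days

At 9.3 °C: 83 / (9.3 − 5.9) = 83 / 3.4 = 24.412 d.
At 27.5 °C: 83 / (27.5 − 5.9) = 83 / 21.6 = 3.843 d.
Difference = |24.412 − 3.843| = 20.569 ≈ 20.6 days.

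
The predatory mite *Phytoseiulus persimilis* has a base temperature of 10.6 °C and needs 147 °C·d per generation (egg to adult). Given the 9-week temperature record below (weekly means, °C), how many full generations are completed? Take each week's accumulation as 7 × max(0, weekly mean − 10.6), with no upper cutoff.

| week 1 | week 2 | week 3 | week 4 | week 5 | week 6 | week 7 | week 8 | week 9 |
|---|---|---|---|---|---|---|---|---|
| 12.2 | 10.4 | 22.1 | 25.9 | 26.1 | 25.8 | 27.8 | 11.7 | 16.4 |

3 generations

Weekly DD (7 × max(0, T̄ − 10.6)): 11.2, 0.0, 80.5, 107.1, 108.5, 106.4, 120.4, 7.7, 40.6.
Season total = 582.4 DD.
Complete generations = ⌊582.4 / 147⌋ = 3.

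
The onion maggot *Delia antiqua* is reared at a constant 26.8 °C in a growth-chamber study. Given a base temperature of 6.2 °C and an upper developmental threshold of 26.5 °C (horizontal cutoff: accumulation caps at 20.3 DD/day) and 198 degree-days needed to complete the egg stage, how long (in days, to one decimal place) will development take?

Temperature 26.8 °C exceeds the upper threshold, so daily accumulation caps at 26.5 − 6.2 = 20.3 DD/day.
Duration = 198 / 20.3 = 9.754 ≈ 9.8 days.

9.8 days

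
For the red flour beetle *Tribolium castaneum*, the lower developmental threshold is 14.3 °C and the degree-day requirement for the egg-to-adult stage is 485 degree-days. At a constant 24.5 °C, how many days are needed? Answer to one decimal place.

47.5 days

Daily accumulation = 24.5 − 14.3 = 10.2 DD/day.
Duration = 485 / 10.2 = 47.549 ≈ 47.5 days.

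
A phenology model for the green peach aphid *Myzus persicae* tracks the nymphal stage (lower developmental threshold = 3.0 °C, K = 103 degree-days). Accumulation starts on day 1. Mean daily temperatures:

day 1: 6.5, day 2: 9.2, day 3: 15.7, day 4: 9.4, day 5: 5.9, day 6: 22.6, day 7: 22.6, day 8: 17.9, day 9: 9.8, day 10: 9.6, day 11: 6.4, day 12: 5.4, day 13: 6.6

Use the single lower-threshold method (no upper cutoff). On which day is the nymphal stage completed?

Daily DD above 3.0 °C: 3.5, 6.2, 12.7, 6.4, 2.9, 19.6, 19.6, 14.9, 6.8, 6.6, 3.4, 2.4, 3.6.
Cumulative: 3.5, 9.7, 22.4, 28.8, 31.7, 51.3, 70.9, 85.8, 92.6, 99.2, 102.6, 105.0, 108.6.
The total first reaches 103 DD on day 12.

day 12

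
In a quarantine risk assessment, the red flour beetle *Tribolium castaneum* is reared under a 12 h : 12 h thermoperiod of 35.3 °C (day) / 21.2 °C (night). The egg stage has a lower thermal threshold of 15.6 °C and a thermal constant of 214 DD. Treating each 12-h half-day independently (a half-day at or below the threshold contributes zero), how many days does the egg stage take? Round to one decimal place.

16.9 days

Day half: max(0, 35.3 − 15.6) × 0.5 = 19.7 × 0.5 = 9.85 DD.
Night half: max(0, 21.2 − 15.6) × 0.5 = 5.6 × 0.5 = 2.80 DD.
Per 24 h: 12.65 DD/day.
Duration = 214 / 12.65 = 16.917 ≈ 16.9 days.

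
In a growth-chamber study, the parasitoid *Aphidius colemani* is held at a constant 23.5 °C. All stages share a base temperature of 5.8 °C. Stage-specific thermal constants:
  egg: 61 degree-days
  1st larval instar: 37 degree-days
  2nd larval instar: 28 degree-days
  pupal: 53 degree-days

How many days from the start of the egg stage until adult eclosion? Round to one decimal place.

Daily accumulation at 23.5 °C = 23.5 − 5.8 = 17.7 DD/day.
Total K = 61 + 37 + 28 + 53 = 179 DD.
Total duration = 179 / 17.7 = 10.113 ≈ 10.1 days.

10.1 days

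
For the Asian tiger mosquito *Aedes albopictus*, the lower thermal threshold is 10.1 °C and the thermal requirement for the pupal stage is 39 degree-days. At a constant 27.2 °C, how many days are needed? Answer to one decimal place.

Daily accumulation = 27.2 − 10.1 = 17.1 DD/day.
Duration = 39 / 17.1 = 2.281 ≈ 2.3 days.

2.3 days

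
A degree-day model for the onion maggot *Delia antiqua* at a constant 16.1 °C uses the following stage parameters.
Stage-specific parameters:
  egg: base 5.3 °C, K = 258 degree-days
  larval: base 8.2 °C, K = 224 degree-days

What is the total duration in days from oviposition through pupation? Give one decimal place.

egg: 258 / (16.1 − 5.3) = 258 / 10.8 = 23.889 d.
larval: 224 / (16.1 − 8.2) = 224 / 7.9 = 28.354 d.
Sum = 52.243 ≈ 52.2 days.

52.2 days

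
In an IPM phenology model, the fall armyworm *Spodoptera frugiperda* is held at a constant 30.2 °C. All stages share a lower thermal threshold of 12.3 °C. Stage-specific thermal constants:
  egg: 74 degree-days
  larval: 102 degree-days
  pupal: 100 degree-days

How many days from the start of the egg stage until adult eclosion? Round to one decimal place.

15.4 days

Daily accumulation at 30.2 °C = 30.2 − 12.3 = 17.9 DD/day.
Total K = 74 + 102 + 100 = 276 DD.
Total duration = 276 / 17.9 = 15.419 ≈ 15.4 days.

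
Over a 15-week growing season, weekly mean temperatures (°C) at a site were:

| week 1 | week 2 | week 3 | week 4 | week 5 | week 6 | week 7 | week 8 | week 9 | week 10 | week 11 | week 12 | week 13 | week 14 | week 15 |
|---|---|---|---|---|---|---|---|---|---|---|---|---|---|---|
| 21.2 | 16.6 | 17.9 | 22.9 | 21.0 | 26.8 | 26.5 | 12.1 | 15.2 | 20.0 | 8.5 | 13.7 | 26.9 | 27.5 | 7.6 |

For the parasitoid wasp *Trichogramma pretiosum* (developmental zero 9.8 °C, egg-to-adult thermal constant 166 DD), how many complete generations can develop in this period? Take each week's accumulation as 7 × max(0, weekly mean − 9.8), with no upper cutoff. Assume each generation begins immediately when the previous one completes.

5 generations

Weekly DD (7 × max(0, T̄ − 9.8)): 79.8, 47.6, 56.7, 91.7, 78.4, 119.0, 116.9, 16.1, 37.8, 71.4, 0.0, 27.3, 119.7, 123.9, 0.0.
Season total = 986.3 DD.
Complete generations = ⌊986.3 / 166⌋ = 5.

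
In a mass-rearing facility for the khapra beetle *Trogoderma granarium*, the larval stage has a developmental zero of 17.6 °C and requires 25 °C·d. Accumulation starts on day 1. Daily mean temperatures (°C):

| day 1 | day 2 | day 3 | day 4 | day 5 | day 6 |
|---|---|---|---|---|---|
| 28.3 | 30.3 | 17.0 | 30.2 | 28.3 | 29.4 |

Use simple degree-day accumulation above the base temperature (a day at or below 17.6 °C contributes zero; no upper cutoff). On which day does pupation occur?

day 4

Daily DD above 17.6 °C: 10.7, 12.7, 0.0, 12.6, 10.7, 11.8.
Cumulative: 10.7, 23.4, 23.4, 36.0, 46.7, 58.5.
The total first reaches 25 DD on day 4.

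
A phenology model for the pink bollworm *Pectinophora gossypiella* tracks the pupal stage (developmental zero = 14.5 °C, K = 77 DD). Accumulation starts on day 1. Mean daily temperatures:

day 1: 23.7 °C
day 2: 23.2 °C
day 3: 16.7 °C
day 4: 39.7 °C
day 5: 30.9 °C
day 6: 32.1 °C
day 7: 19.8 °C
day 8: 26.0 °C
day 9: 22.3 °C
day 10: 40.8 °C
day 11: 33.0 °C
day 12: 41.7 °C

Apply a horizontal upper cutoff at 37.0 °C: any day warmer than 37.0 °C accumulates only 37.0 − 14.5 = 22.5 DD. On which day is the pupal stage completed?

day 7

Daily DD above 14.5 °C (capped at 22.5): 9.2, 8.7, 2.2, 22.5, 16.4, 17.6, 5.3, 11.5, 7.8, 22.5, 18.5, 22.5.
Cumulative: 9.2, 17.9, 20.1, 42.6, 59.0, 76.6, 81.9, 93.4, 101.2, 123.7, 142.2, 164.7.
The total first reaches 77 DD on day 7.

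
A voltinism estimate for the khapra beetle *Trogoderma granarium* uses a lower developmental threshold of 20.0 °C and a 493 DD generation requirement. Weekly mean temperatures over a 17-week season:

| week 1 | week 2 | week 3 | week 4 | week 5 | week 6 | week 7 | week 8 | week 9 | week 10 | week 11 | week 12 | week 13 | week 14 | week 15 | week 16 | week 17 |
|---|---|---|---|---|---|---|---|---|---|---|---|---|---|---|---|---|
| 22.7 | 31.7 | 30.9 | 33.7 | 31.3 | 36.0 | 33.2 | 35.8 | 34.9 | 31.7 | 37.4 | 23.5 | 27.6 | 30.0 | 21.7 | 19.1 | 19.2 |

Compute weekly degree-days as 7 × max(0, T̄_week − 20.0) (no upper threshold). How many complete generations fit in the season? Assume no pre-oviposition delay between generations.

2 generations

Weekly DD (7 × max(0, T̄ − 20.0)): 18.9, 81.9, 76.3, 95.9, 79.1, 112.0, 92.4, 110.6, 104.3, 81.9, 121.8, 24.5, 53.2, 70.0, 11.9, 0.0, 0.0.
Season total = 1134.7 DD.
Complete generations = ⌊1134.7 / 493⌋ = 2.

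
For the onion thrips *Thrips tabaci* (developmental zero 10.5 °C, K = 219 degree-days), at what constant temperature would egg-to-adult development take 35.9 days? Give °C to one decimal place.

16.6 °C

Required daily accumulation = 219 / 35.9 = 6.100 DD/day.
T = T_base + 6.100 = 10.5 + 6.100 = 16.600 ≈ 16.6 °C.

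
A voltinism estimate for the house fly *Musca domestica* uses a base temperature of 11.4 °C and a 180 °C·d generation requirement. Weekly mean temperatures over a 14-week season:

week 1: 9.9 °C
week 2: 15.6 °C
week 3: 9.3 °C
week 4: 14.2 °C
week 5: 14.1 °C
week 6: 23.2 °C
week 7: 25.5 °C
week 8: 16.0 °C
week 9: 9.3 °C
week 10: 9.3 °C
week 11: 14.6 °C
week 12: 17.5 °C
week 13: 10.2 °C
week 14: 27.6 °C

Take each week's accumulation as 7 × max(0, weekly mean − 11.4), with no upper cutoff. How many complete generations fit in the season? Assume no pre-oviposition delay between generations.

2 generations

Weekly DD (7 × max(0, T̄ − 11.4)): 0.0, 29.4, 0.0, 19.6, 18.9, 82.6, 98.7, 32.2, 0.0, 0.0, 22.4, 42.7, 0.0, 113.4.
Season total = 459.9 DD.
Complete generations = ⌊459.9 / 180⌋ = 2.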